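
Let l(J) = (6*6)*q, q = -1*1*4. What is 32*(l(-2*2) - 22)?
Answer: -5312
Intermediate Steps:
q = -4 (q = -1*4 = -4)
l(J) = -144 (l(J) = (6*6)*(-4) = 36*(-4) = -144)
32*(l(-2*2) - 22) = 32*(-144 - 22) = 32*(-166) = -5312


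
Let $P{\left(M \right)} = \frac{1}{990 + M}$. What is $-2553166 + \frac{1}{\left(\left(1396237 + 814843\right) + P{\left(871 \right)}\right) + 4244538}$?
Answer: $- \frac{30673494025991573}{12013905099} \approx -2.5532 \cdot 10^{6}$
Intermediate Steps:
$-2553166 + \frac{1}{\left(\left(1396237 + 814843\right) + P{\left(871 \right)}\right) + 4244538} = -2553166 + \frac{1}{\left(\left(1396237 + 814843\right) + \frac{1}{990 + 871}\right) + 4244538} = -2553166 + \frac{1}{\left(2211080 + \frac{1}{1861}\right) + 4244538} = -2553166 + \frac{1}{\frac{4114819881}{1861} + 4244538} = -2553166 + \frac{1}{\frac{12013905099}{1861}} = -2553166 + \frac{1861}{12013905099} = - \frac{30673494025991573}{12013905099}$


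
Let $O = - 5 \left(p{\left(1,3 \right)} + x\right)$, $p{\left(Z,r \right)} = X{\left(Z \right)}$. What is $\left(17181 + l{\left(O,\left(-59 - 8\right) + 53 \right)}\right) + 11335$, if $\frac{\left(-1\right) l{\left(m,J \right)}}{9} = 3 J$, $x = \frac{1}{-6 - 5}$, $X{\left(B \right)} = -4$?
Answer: $28894$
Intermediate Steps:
$p{\left(Z,r \right)} = -4$
$x = - \frac{1}{11}$ ($x = \frac{1}{-11} = - \frac{1}{11} \approx -0.090909$)
$O = \frac{225}{11}$ ($O = - 5 \left(-4 - \frac{1}{11}\right) = \left(-5\right) \left(- \frac{45}{11}\right) = \frac{225}{11} \approx 20.455$)
$l{\left(m,J \right)} = - 27 J$ ($l{\left(m,J \right)} = - 9 \cdot 3 J = - 27 J$)
$\left(17181 + l{\left(O,\left(-59 - 8\right) + 53 \right)}\right) + 11335 = \left(17181 - 27 \left(\left(-59 - 8\right) + 53\right)\right) + 11335 = \left(17181 - 27 \left(-67 + 53\right)\right) + 11335 = \left(17181 - -378\right) + 11335 = \left(17181 + 378\right) + 11335 = 17559 + 11335 = 28894$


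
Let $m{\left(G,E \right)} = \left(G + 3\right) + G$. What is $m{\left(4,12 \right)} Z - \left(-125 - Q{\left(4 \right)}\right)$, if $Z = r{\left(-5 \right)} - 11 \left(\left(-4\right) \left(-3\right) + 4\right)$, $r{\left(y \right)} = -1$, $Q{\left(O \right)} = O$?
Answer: $-1818$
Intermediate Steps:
$m{\left(G,E \right)} = 3 + 2 G$ ($m{\left(G,E \right)} = \left(3 + G\right) + G = 3 + 2 G$)
$Z = -177$ ($Z = -1 - 11 \left(\left(-4\right) \left(-3\right) + 4\right) = -1 - 11 \left(12 + 4\right) = -1 - 176 = -177$)
$m{\left(4,12 \right)} Z - \left(-125 - Q{\left(4 \right)}\right) = \left(3 + 2 \cdot 4\right) \left(-177\right) + \left(\left(135 + 4\right) - 10\right) = \left(3 + 8\right) \left(-177\right) + \left(139 - 10\right) = 11 \left(-177\right) + 129 = -1947 + 129 = -1818$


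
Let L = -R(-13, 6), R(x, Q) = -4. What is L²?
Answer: 16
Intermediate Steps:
L = 4 (L = -1*(-4) = 4)
L² = 4² = 16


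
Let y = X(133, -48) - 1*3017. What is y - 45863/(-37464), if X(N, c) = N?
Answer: -108000313/37464 ≈ -2882.8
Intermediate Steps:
y = -2884 (y = 133 - 1*3017 = 133 - 3017 = -2884)
y - 45863/(-37464) = -2884 - 45863/(-37464) = -2884 - 45863*(-1)/37464 = -2884 - 1*(-45863/37464) = -2884 + 45863/37464 = -108000313/37464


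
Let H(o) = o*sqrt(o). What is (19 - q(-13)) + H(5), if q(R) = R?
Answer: 32 + 5*sqrt(5) ≈ 43.180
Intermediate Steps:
H(o) = o**(3/2)
(19 - q(-13)) + H(5) = (19 - 1*(-13)) + 5**(3/2) = (19 + 13) + 5*sqrt(5) = 32 + 5*sqrt(5)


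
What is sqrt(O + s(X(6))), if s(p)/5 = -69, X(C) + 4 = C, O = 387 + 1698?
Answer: 2*sqrt(435) ≈ 41.713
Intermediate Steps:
O = 2085
X(C) = -4 + C
s(p) = -345 (s(p) = 5*(-69) = -345)
sqrt(O + s(X(6))) = sqrt(2085 - 345) = sqrt(1740) = 2*sqrt(435)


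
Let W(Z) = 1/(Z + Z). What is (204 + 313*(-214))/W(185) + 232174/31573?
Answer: -780101031606/31573 ≈ -2.4708e+7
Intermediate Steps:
W(Z) = 1/(2*Z)
(204 + 313*(-214))/W(185) + 232174/31573 = (204 + 313*(-214))/(((½)/185)) + 232174/31573 = (204 - 66982)/(((½)*(1/185))) + 232174*(1/31573) = -66778/1/370 + 232174/31573 = -66778*370 + 232174/31573 = -24707860 + 232174/31573 = -780101031606/31573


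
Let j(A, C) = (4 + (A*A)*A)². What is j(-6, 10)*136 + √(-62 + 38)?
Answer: 6112384 + 2*I*√6 ≈ 6.1124e+6 + 4.899*I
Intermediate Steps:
j(A, C) = (4 + A³)² (j(A, C) = (4 + A²*A)² = (4 + A³)²)
j(-6, 10)*136 + √(-62 + 38) = (4 + (-6)³)²*136 + √(-62 + 38) = (4 - 216)²*136 + √(-24) = (-212)²*136 + 2*I*√6 = 44944*136 + 2*I*√6 = 6112384 + 2*I*√6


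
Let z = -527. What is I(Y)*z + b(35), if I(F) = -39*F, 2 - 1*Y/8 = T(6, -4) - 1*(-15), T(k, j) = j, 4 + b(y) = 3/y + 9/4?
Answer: -207174473/140 ≈ -1.4798e+6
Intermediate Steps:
b(y) = -7/4 + 3/y (b(y) = -4 + (3/y + 9/4) = -4 + (9/4 + 3/y) = -7/4 + 3/y)
Y = -72 (Y = 16 - 8*(-4 - 1*(-15)) = 16 - 8*(-4 + 15) = 16 - 8*11 = 16 - 88 = -72)
I(Y)*z + b(35) = -39*(-72)*(-527) + (-7/4 + 3/35) = 2808*(-527) + (-7/4 + 3*(1/35)) = -1479816 + (-7/4 + 3/35) = -1479816 - 233/140 = -207174473/140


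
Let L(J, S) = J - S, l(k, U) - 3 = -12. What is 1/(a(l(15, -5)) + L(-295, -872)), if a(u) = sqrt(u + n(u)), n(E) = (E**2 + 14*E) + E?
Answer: 577/332992 - 3*I*sqrt(7)/332992 ≈ 0.0017328 - 2.3836e-5*I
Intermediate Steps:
l(k, U) = -9 (l(k, U) = 3 - 12 = -9)
n(E) = E**2 + 15*E
a(u) = sqrt(u + u*(15 + u))
1/(a(l(15, -5)) + L(-295, -872)) = 1/(sqrt(-9*(16 - 9)) + (-295 - 1*(-872))) = 1/(sqrt(-9*7) + (-295 + 872)) = 1/(sqrt(-63) + 577) = 1/(3*I*sqrt(7) + 577) = 1/(577 + 3*I*sqrt(7))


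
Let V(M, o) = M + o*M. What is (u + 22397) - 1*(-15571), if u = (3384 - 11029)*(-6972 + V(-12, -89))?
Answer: 45265788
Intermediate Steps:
V(M, o) = M + M*o
u = 45227820 (u = (3384 - 11029)*(-6972 - 12*(1 - 89)) = -7645*(-6972 - 12*(-88)) = -7645*(-6972 + 1056) = -7645*(-5916) = 45227820)
(u + 22397) - 1*(-15571) = (45227820 + 22397) - 1*(-15571) = 45250217 + 15571 = 45265788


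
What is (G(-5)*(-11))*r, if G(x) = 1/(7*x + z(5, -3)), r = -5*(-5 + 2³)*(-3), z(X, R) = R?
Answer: 495/38 ≈ 13.026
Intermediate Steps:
r = 45 (r = -5*(-5 + 8)*(-3) = -15*(-3) = -5*(-9) = 45)
G(x) = 1/(-3 + 7*x) (G(x) = 1/(7*x - 3) = 1/(-3 + 7*x))
(G(-5)*(-11))*r = (-11/(-3 + 7*(-5)))*45 = (-11/(-3 - 35))*45 = (-11/(-38))*45 = -1/38*(-11)*45 = (11/38)*45 = 495/38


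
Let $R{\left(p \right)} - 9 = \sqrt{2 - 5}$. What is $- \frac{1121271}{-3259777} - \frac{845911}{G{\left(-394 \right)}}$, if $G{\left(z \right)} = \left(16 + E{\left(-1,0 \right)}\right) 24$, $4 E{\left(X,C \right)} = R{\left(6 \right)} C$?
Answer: $- \frac{2757050653783}{1251754368} \approx -2202.6$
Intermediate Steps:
$R{\left(p \right)} = 9 + i \sqrt{3}$ ($R{\left(p \right)} = 9 + \sqrt{2 - 5} = 9 + \sqrt{-3} = 9 + i \sqrt{3}$)
$E{\left(X,C \right)} = \frac{C \left(9 + i \sqrt{3}\right)}{4}$ ($E{\left(X,C \right)} = \frac{\left(9 + i \sqrt{3}\right) C}{4} = \frac{C \left(9 + i \sqrt{3}\right)}{4}$)
$G{\left(z \right)} = 384$ ($G{\left(z \right)} = \left(16 + \frac{1}{4} \cdot 0 \left(9 + i \sqrt{3}\right)\right) 24 = \left(16 + 0\right) 24 = 16 \cdot 24 = 384$)
$- \frac{1121271}{-3259777} - \frac{845911}{G{\left(-394 \right)}} = - \frac{1121271}{-3259777} - \frac{845911}{384} = \left(-1121271\right) \left(- \frac{1}{3259777}\right) - \frac{845911}{384} = \frac{1121271}{3259777} - \frac{845911}{384} = - \frac{2757050653783}{1251754368}$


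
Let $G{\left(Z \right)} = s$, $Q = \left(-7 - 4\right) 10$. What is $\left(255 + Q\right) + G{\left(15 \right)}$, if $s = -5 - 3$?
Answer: $137$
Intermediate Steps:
$Q = -110$ ($Q = \left(-11\right) 10 = -110$)
$s = -8$ ($s = -5 - 3 = -8$)
$G{\left(Z \right)} = -8$
$\left(255 + Q\right) + G{\left(15 \right)} = \left(255 - 110\right) - 8 = 145 - 8 = 137$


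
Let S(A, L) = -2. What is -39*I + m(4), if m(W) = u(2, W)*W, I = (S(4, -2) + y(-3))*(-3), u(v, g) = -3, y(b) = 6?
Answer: 456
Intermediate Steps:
I = -12 (I = (-2 + 6)*(-3) = 4*(-3) = -12)
m(W) = -3*W
-39*I + m(4) = -39*(-12) - 3*4 = 468 - 12 = 456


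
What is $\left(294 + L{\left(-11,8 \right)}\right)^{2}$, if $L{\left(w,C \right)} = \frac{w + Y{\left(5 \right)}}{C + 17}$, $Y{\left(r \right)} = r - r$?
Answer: $\frac{53860921}{625} \approx 86178.0$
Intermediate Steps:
$Y{\left(r \right)} = 0$
$L{\left(w,C \right)} = \frac{w}{17 + C}$ ($L{\left(w,C \right)} = \frac{w + 0}{C + 17} = \frac{w}{17 + C}$)
$\left(294 + L{\left(-11,8 \right)}\right)^{2} = \left(294 - \frac{11}{17 + 8}\right)^{2} = \left(294 - \frac{11}{25}\right)^{2} = \left(\frac{7339}{25}\right)^{2} = \frac{53860921}{625}$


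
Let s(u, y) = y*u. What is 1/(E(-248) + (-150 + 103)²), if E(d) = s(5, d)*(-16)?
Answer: 1/22049 ≈ 4.5354e-5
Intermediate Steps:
s(u, y) = u*y
E(d) = -80*d (E(d) = (5*d)*(-16) = -80*d)
1/(E(-248) + (-150 + 103)²) = 1/(-80*(-248) + (-150 + 103)²) = 1/(19840 + (-47)²) = 1/(19840 + 2209) = 1/22049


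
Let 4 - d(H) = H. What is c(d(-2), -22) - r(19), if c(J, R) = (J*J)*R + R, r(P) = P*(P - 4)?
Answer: -1099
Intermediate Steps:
d(H) = 4 - H
r(P) = P*(-4 + P)
c(J, R) = R + R*J² (c(J, R) = J²*R + R = R*J² + R = R + R*J²)
c(d(-2), -22) - r(19) = -22*(1 + (4 - 1*(-2))²) - 19*(-4 + 19) = -22*(1 + (4 + 2)²) - 19*15 = -22*(1 + 6²) - 1*285 = -22*(1 + 36) - 285 = -22*37 - 285 = -814 - 285 = -1099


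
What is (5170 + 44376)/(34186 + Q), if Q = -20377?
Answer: 49546/13809 ≈ 3.5880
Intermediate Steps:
(5170 + 44376)/(34186 + Q) = (5170 + 44376)/(34186 - 20377) = 49546/13809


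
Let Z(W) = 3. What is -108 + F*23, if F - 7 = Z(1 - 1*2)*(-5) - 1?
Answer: -315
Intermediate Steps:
F = -9 (F = 7 + (3*(-5) - 1) = 7 + (-15 - 1) = 7 - 16 = -9)
-108 + F*23 = -108 - 9*23 = -108 - 207 = -315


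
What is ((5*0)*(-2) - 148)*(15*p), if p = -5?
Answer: 11100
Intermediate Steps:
((5*0)*(-2) - 148)*(15*p) = ((5*0)*(-2) - 148)*(15*(-5)) = (0*(-2) - 148)*(-75) = (0 - 148)*(-75) = -148*(-75) = 11100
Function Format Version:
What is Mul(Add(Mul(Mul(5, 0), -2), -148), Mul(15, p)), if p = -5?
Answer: 11100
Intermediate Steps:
Mul(Add(Mul(Mul(5, 0), -2), -148), Mul(15, p)) = Mul(Add(Mul(Mul(5, 0), -2), -148), Mul(15, -5)) = Mul(Add(Mul(0, -2), -148), -75) = Mul(Add(0, -148), -75) = Mul(-148, -75) = 11100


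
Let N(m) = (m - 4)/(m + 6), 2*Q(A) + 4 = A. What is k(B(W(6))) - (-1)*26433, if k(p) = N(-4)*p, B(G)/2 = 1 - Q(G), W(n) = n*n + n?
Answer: 26577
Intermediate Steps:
Q(A) = -2 + A/2
W(n) = n + n**2 (W(n) = n**2 + n = n + n**2)
B(G) = 6 - G (B(G) = 2*(1 - (-2 + G/2)) = 2*(1 + (2 - G/2)) = 2*(3 - G/2) = 6 - G)
N(m) = (-4 + m)/(6 + m)
k(p) = -4*p (k(p) = ((-4 - 4)/(6 - 4))*p = (-8/2)*p = ((1/2)*(-8))*p = -4*p)
k(B(W(6))) - (-1)*26433 = -4*(6 - 6*(1 + 6)) - (-1)*26433 = -4*(6 - 6*7) - 1*(-26433) = -4*(6 - 1*42) + 26433 = -4*(6 - 42) + 26433 = -4*(-36) + 26433 = 144 + 26433 = 26577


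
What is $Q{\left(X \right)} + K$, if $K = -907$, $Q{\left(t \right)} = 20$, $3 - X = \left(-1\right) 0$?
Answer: $-887$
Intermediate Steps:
$X = 3$ ($X = 3 - \left(-1\right) 0 = 3 - 0 = 3 + 0 = 3$)
$Q{\left(X \right)} + K = 20 - 907 = -887$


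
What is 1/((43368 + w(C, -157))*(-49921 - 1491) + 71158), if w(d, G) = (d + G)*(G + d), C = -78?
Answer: -1/5068792158 ≈ -1.9729e-10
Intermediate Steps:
w(d, G) = (G + d)² (w(d, G) = (G + d)*(G + d) = (G + d)²)
1/((43368 + w(C, -157))*(-49921 - 1491) + 71158) = 1/((43368 + (-157 - 78)²)*(-49921 - 1491) + 71158) = 1/((43368 + (-235)²)*(-51412) + 71158) = 1/((43368 + 55225)*(-51412) + 71158) = 1/(98593*(-51412) + 71158) = 1/(-5068863316 + 71158) = 1/(-5068792158) = -1/5068792158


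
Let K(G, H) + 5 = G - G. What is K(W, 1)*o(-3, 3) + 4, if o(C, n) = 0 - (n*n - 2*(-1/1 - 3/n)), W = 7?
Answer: 69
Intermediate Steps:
K(G, H) = -5 (K(G, H) = -5 + (G - G) = -5 + 0 = -5)
o(C, n) = -2 - n² - 6/n (o(C, n) = 0 - (n² - 2*(-1*1 - 3/n)) = 0 - (n² - 2*(-1 - 3/n)) = 0 - (n² + (2 + 6/n)) = 0 - (2 + n² + 6/n) = 0 + (-2 - n² - 6/n) = -2 - n² - 6/n)
K(W, 1)*o(-3, 3) + 4 = -5*(-2 - 1*3² - 6/3) + 4 = -5*(-2 - 1*9 - 6*⅓) + 4 = -5*(-2 - 9 - 2) + 4 = -5*(-13) + 4 = 65 + 4 = 69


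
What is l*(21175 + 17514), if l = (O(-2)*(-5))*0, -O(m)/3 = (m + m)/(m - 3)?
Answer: 0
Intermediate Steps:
O(m) = -6*m/(-3 + m) (O(m) = -3*(m + m)/(m - 3) = -3*2*m/(-3 + m) = -6*m/(-3 + m))
l = 0 (l = (-6*(-2)/(-3 - 2)*(-5))*0 = (-6*(-2)/(-5)*(-5))*0 = (-6*(-2)*(-⅕)*(-5))*0 = -12/5*(-5)*0 = 12*0 = 0)
l*(21175 + 17514) = 0*(21175 + 17514) = 0*38689 = 0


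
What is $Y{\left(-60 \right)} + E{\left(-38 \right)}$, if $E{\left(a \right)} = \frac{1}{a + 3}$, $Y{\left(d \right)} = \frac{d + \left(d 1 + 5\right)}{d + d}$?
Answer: $\frac{781}{840} \approx 0.92976$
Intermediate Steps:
$Y{\left(d \right)} = \frac{5 + 2 d}{2 d}$ ($Y{\left(d \right)} = \frac{d + \left(d + 5\right)}{2 d} = \left(d + \left(5 + d\right)\right) \frac{1}{2 d} = \left(5 + 2 d\right) \frac{1}{2 d} = \frac{5 + 2 d}{2 d}$)
$E{\left(a \right)} = \frac{1}{3 + a}$
$Y{\left(-60 \right)} + E{\left(-38 \right)} = \frac{\frac{5}{2} - 60}{-60} + \frac{1}{3 - 38} = \left(- \frac{1}{60}\right) \left(- \frac{115}{2}\right) + \frac{1}{-35} = \frac{23}{24} - \frac{1}{35} = \frac{781}{840}$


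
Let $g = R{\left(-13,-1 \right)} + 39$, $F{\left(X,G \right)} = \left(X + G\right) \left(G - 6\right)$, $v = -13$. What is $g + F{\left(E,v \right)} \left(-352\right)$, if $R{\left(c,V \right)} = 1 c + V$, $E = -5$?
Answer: $-120359$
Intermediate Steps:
$R{\left(c,V \right)} = V + c$ ($R{\left(c,V \right)} = c + V = V + c$)
$F{\left(X,G \right)} = \left(-6 + G\right) \left(G + X\right)$ ($F{\left(X,G \right)} = \left(G + X\right) \left(-6 + G\right) = \left(-6 + G\right) \left(G + X\right)$)
$g = 25$ ($g = \left(-1 - 13\right) + 39 = -14 + 39 = 25$)
$g + F{\left(E,v \right)} \left(-352\right) = 25 + \left(\left(-13\right)^{2} - -78 - -30 - -65\right) \left(-352\right) = 25 + \left(169 + 78 + 30 + 65\right) \left(-352\right) = 25 + 342 \left(-352\right) = 25 - 120384 = -120359$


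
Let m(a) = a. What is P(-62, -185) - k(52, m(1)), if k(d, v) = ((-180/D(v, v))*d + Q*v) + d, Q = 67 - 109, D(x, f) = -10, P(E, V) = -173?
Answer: -1119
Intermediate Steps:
Q = -42
k(d, v) = -42*v + 19*d (k(d, v) = ((-180/(-10))*d - 42*v) + d = ((-180*(-1/10))*d - 42*v) + d = (18*d - 42*v) + d = (-42*v + 18*d) + d = -42*v + 19*d)
P(-62, -185) - k(52, m(1)) = -173 - (-42*1 + 19*52) = -173 - (-42 + 988) = -173 - 1*946 = -173 - 946 = -1119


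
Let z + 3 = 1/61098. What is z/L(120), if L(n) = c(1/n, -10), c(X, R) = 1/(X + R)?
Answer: 219768307/7331760 ≈ 29.975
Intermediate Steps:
z = -183293/61098 (z = -3 + 1/61098 = -183293/61098 ≈ -3.0000)
c(X, R) = 1/(R + X)
L(n) = 1/(-10 + 1/n)
z/L(120) = -183293/(61098*((-1*120/(-1 + 10*120)))) = -183293/(61098*((-1*120/(-1 + 1200)))) = -183293/(61098*((-1*120/1199))) = -183293/(61098*((-1*120*1/1199))) = -183293/(61098*(-120/1199)) = -183293/61098*(-1199/120) = 219768307/7331760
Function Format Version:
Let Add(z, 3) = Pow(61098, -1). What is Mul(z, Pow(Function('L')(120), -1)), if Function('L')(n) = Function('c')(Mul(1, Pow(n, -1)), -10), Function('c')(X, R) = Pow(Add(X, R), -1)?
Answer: Rational(219768307, 7331760) ≈ 29.975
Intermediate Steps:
z = Rational(-183293, 61098) (z = Add(-3, Pow(61098, -1)) = Add(-3, Rational(1, 61098)) = Rational(-183293, 61098) ≈ -3.0000)
Function('c')(X, R) = Pow(Add(R, X), -1)
Function('L')(n) = Pow(Add(-10, Pow(n, -1)), -1) (Function('L')(n) = Pow(Add(-10, Mul(1, Pow(n, -1))), -1) = Pow(Add(-10, Pow(n, -1)), -1))
Mul(z, Pow(Function('L')(120), -1)) = Mul(Rational(-183293, 61098), Pow(Mul(-1, 120, Pow(Add(-1, Mul(10, 120)), -1)), -1)) = Mul(Rational(-183293, 61098), Pow(Mul(-1, 120, Pow(Add(-1, 1200), -1)), -1)) = Mul(Rational(-183293, 61098), Pow(Mul(-1, 120, Pow(1199, -1)), -1)) = Mul(Rational(-183293, 61098), Pow(Mul(-1, 120, Rational(1, 1199)), -1)) = Mul(Rational(-183293, 61098), Pow(Rational(-120, 1199), -1)) = Mul(Rational(-183293, 61098), Rational(-1199, 120)) = Rational(219768307, 7331760)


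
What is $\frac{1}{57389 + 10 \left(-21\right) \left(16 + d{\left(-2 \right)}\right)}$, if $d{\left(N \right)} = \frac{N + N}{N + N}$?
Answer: $\frac{1}{53819} \approx 1.8581 \cdot 10^{-5}$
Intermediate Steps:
$d{\left(N \right)} = 1$ ($d{\left(N \right)} = \frac{2 N}{2 N} = 2 N \frac{1}{2 N} = 1$)
$\frac{1}{57389 + 10 \left(-21\right) \left(16 + d{\left(-2 \right)}\right)} = \frac{1}{57389 + 10 \left(-21\right) \left(16 + 1\right)} = \frac{1}{57389 - 3570} = \frac{1}{53819}$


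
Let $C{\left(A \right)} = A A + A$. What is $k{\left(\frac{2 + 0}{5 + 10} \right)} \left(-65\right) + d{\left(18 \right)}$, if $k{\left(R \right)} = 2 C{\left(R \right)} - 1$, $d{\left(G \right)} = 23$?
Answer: $\frac{3076}{45} \approx 68.356$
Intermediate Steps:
$C{\left(A \right)} = A + A^{2}$ ($C{\left(A \right)} = A^{2} + A = A + A^{2}$)
$k{\left(R \right)} = -1 + 2 R \left(1 + R\right)$ ($k{\left(R \right)} = 2 R \left(1 + R\right) - 1 = -1 + 2 R \left(1 + R\right)$)
$k{\left(\frac{2 + 0}{5 + 10} \right)} \left(-65\right) + d{\left(18 \right)} = \left(-1 + 2 \frac{2 + 0}{5 + 10} \left(1 + \frac{2 + 0}{5 + 10}\right)\right) \left(-65\right) + 23 = \left(-1 + 2 \cdot \frac{2}{15} \left(1 + \frac{2}{15}\right)\right) \left(-65\right) + 23 = \left(-1 + 2 \cdot \frac{2}{15} \cdot \frac{17}{15}\right) \left(-65\right) + 23 = \left(-1 + \frac{68}{225}\right) \left(-65\right) + 23 = \left(- \frac{157}{225}\right) \left(-65\right) + 23 = \frac{2041}{45} + 23 = \frac{3076}{45}$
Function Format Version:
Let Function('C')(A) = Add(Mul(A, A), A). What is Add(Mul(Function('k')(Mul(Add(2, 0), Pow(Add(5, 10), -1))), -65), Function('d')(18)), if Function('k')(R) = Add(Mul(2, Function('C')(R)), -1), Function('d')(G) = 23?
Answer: Rational(3076, 45) ≈ 68.356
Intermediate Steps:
Function('C')(A) = Add(A, Pow(A, 2)) (Function('C')(A) = Add(Pow(A, 2), A) = Add(A, Pow(A, 2)))
Function('k')(R) = Add(-1, Mul(2, R, Add(1, R))) (Function('k')(R) = Add(Mul(2, Mul(R, Add(1, R))), -1) = Add(Mul(2, R, Add(1, R)), -1) = Add(-1, Mul(2, R, Add(1, R))))
Add(Mul(Function('k')(Mul(Add(2, 0), Pow(Add(5, 10), -1))), -65), Function('d')(18)) = Add(Mul(Add(-1, Mul(2, Mul(Add(2, 0), Pow(Add(5, 10), -1)), Add(1, Mul(Add(2, 0), Pow(Add(5, 10), -1))))), -65), 23) = Add(Mul(Add(-1, Mul(2, Mul(2, Pow(15, -1)), Add(1, Mul(2, Pow(15, -1))))), -65), 23) = Add(Mul(Add(-1, Mul(2, Mul(2, Rational(1, 15)), Add(1, Mul(2, Rational(1, 15))))), -65), 23) = Add(Mul(Add(-1, Mul(2, Rational(2, 15), Add(1, Rational(2, 15)))), -65), 23) = Add(Mul(Add(-1, Mul(2, Rational(2, 15), Rational(17, 15))), -65), 23) = Add(Mul(Add(-1, Rational(68, 225)), -65), 23) = Add(Mul(Rational(-157, 225), -65), 23) = Add(Rational(2041, 45), 23) = Rational(3076, 45)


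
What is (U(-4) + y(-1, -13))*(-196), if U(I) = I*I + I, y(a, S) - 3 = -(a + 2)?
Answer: -2744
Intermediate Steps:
y(a, S) = 1 - a (y(a, S) = 3 - (a + 2) = 3 - (2 + a) = 3 + (-2 - a) = 1 - a)
U(I) = I + I² (U(I) = I² + I = I + I²)
(U(-4) + y(-1, -13))*(-196) = (-4*(1 - 4) + (1 - 1*(-1)))*(-196) = (-4*(-3) + (1 + 1))*(-196) = (12 + 2)*(-196) = 14*(-196) = -2744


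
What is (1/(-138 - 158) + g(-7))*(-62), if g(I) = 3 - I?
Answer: -91729/148 ≈ -619.79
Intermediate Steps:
(1/(-138 - 158) + g(-7))*(-62) = (1/(-138 - 158) + (3 - 1*(-7)))*(-62) = (1/(-296) + (3 + 7))*(-62) = (-1/296 + 10)*(-62) = (2959/296)*(-62) = -91729/148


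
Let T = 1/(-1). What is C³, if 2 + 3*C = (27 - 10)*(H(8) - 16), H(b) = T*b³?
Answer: -723667057352/27 ≈ -2.6802e+10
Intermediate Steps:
T = -1
H(b) = -b³
C = -8978/3 (C = -⅔ + ((27 - 10)*(-1*8³ - 16))/3 = -⅔ + (17*(-1*512 - 16))/3 = -⅔ + (17*(-512 - 16))/3 = -⅔ + (17*(-528))/3 = -⅔ + (⅓)*(-8976) = -⅔ - 2992 = -8978/3 ≈ -2992.7)
C³ = (-8978/3)³ = -723667057352/27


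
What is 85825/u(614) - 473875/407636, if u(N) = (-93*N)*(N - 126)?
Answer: -3309969990425/2839773366384 ≈ -1.1656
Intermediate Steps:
u(N) = -93*N*(-126 + N) (u(N) = (-93*N)*(-126 + N) = -93*N*(-126 + N))
85825/u(614) - 473875/407636 = 85825/((93*614*(126 - 1*614))) - 473875/407636 = 85825/((93*614*(126 - 614))) - 473875*1/407636 = 85825/((93*614*(-488))) - 473875/407636 = 85825/(-27865776) - 473875/407636 = 85825*(-1/27865776) - 473875/407636 = -85825/27865776 - 473875/407636 = -3309969990425/2839773366384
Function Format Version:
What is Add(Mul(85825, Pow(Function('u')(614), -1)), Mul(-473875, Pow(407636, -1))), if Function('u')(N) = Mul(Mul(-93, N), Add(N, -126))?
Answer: Rational(-3309969990425, 2839773366384) ≈ -1.1656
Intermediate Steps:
Function('u')(N) = Mul(-93, N, Add(-126, N)) (Function('u')(N) = Mul(Mul(-93, N), Add(-126, N)) = Mul(-93, N, Add(-126, N)))
Add(Mul(85825, Pow(Function('u')(614), -1)), Mul(-473875, Pow(407636, -1))) = Add(Mul(85825, Pow(Mul(93, 614, Add(126, Mul(-1, 614))), -1)), Mul(-473875, Pow(407636, -1))) = Add(Mul(85825, Pow(Mul(93, 614, Add(126, -614)), -1)), Mul(-473875, Rational(1, 407636))) = Add(Mul(85825, Pow(Mul(93, 614, -488), -1)), Rational(-473875, 407636)) = Add(Mul(85825, Pow(-27865776, -1)), Rational(-473875, 407636)) = Add(Mul(85825, Rational(-1, 27865776)), Rational(-473875, 407636)) = Add(Rational(-85825, 27865776), Rational(-473875, 407636)) = Rational(-3309969990425, 2839773366384)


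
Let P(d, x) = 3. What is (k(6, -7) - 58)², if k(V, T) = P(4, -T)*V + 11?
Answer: 841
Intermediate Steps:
k(V, T) = 11 + 3*V (k(V, T) = 3*V + 11 = 11 + 3*V)
(k(6, -7) - 58)² = ((11 + 3*6) - 58)² = ((11 + 18) - 58)² = (29 - 58)² = (-29)² = 841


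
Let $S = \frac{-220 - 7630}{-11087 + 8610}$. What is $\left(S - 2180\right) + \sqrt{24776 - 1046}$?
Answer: $- \frac{5392010}{2477} + \sqrt{23730} \approx -2022.8$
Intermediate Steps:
$S = \frac{7850}{2477}$ ($S = - \frac{7850}{-2477} = \left(-7850\right) \left(- \frac{1}{2477}\right) = \frac{7850}{2477} \approx 3.1692$)
$\left(S - 2180\right) + \sqrt{24776 - 1046} = \left(\frac{7850}{2477} - 2180\right) + \sqrt{24776 - 1046} = - \frac{5392010}{2477} + \sqrt{23730}$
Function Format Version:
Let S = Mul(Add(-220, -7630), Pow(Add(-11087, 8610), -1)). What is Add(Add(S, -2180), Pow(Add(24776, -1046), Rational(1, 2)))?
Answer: Add(Rational(-5392010, 2477), Pow(23730, Rational(1, 2))) ≈ -2022.8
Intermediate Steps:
S = Rational(7850, 2477) (S = Mul(-7850, Pow(-2477, -1)) = Mul(-7850, Rational(-1, 2477)) = Rational(7850, 2477) ≈ 3.1692)
Add(Add(S, -2180), Pow(Add(24776, -1046), Rational(1, 2))) = Add(Add(Rational(7850, 2477), -2180), Pow(Add(24776, -1046), Rational(1, 2))) = Add(Rational(-5392010, 2477), Pow(23730, Rational(1, 2)))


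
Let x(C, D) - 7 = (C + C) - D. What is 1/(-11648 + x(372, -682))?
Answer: -1/10215 ≈ -9.7895e-5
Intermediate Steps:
x(C, D) = 7 - D + 2*C (x(C, D) = 7 + ((C + C) - D) = 7 + (2*C - D) = 7 + (-D + 2*C) = 7 - D + 2*C)
1/(-11648 + x(372, -682)) = 1/(-11648 + (7 - 1*(-682) + 2*372)) = 1/(-11648 + (7 + 682 + 744)) = 1/(-11648 + 1433) = 1/(-10215) = -1/10215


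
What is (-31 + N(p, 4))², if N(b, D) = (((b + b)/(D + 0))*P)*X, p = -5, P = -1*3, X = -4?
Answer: 3721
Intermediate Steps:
P = -3
N(b, D) = 24*b/D (N(b, D) = (((b + b)/(D + 0))*(-3))*(-4) = (((2*b)/D)*(-3))*(-4) = ((2*b/D)*(-3))*(-4) = -6*b/D*(-4) = 24*b/D)
(-31 + N(p, 4))² = (-31 + 24*(-5)/4)² = (-31 + 24*(-5)*(¼))² = (-31 - 30)² = (-61)² = 3721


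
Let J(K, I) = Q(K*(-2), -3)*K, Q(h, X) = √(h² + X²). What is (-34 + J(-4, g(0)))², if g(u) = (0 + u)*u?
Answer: 2324 + 272*√73 ≈ 4648.0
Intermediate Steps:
g(u) = u² (g(u) = u*u = u²)
Q(h, X) = √(X² + h²)
J(K, I) = K*√(9 + 4*K²) (J(K, I) = √((-3)² + (K*(-2))²)*K = √(9 + (-2*K)²)*K = √(9 + 4*K²)*K = K*√(9 + 4*K²))
(-34 + J(-4, g(0)))² = (-34 - 4*√(9 + 4*(-4)²))² = (-34 - 4*√(9 + 4*16))² = (-34 - 4*√(9 + 64))² = (-34 - 4*√73)²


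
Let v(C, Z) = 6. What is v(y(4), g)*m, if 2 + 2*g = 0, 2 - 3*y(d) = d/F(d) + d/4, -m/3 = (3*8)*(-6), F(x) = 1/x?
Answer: 2592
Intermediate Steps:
F(x) = 1/x
m = 432 (m = -3*3*8*(-6) = -72*(-6) = -3*(-144) = 432)
y(d) = ⅔ - d²/3 - d/12 (y(d) = ⅔ - (d/(1/d) + d/4)/3 = ⅔ - (d*d + d*(¼))/3 = ⅔ - (d² + d/4)/3 = ⅔ + (-d²/3 - d/12) = ⅔ - d²/3 - d/12)
g = -1 (g = -1 + (½)*0 = -1 + 0 = -1)
v(y(4), g)*m = 6*432 = 2592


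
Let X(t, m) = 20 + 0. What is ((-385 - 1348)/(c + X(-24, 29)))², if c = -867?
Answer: 3003289/717409 ≈ 4.1863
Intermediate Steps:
X(t, m) = 20
((-385 - 1348)/(c + X(-24, 29)))² = ((-385 - 1348)/(-867 + 20))² = (-1733/(-847))² = (-1733*(-1/847))² = (1733/847)² = 3003289/717409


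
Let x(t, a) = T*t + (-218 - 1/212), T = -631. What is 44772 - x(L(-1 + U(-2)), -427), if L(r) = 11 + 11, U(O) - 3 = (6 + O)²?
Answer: 12480865/212 ≈ 58872.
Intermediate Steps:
U(O) = 3 + (6 + O)²
L(r) = 22
x(t, a) = -46217/212 - 631*t (x(t, a) = -631*t + (-218 - 1/212) = -631*t - 46217/212 = -46217/212 - 631*t)
44772 - x(L(-1 + U(-2)), -427) = 44772 - (-46217/212 - 631*22) = 44772 - (-46217/212 - 13882) = 44772 - 1*(-2989201/212) = 44772 + 2989201/212 = 12480865/212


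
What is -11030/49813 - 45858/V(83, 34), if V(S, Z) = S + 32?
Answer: -2285593004/5728495 ≈ -398.99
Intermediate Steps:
V(S, Z) = 32 + S
-11030/49813 - 45858/V(83, 34) = -11030/49813 - 45858/(32 + 83) = -11030*1/49813 - 45858/115 = -11030/49813 - 45858*1/115 = -11030/49813 - 45858/115 = -2285593004/5728495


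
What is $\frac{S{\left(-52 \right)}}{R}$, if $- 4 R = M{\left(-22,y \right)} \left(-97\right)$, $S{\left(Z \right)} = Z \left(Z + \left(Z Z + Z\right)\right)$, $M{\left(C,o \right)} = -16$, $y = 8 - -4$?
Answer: $\frac{33800}{97} \approx 348.45$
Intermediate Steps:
$y = 12$ ($y = 8 + 4 = 12$)
$S{\left(Z \right)} = Z \left(Z^{2} + 2 Z\right)$ ($S{\left(Z \right)} = Z \left(Z + \left(Z^{2} + Z\right)\right) = Z \left(Z + \left(Z + Z^{2}\right)\right) = Z \left(Z^{2} + 2 Z\right)$)
$R = -388$ ($R = - \frac{\left(-16\right) \left(-97\right)}{4} = \left(- \frac{1}{4}\right) 1552 = -388$)
$\frac{S{\left(-52 \right)}}{R} = \frac{\left(-52\right)^{2} \left(2 - 52\right)}{-388} = 2704 \left(-50\right) \left(- \frac{1}{388}\right) = \left(-135200\right) \left(- \frac{1}{388}\right) = \frac{33800}{97}$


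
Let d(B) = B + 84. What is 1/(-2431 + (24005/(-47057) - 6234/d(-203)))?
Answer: -5599783/13322575730 ≈ -0.00042032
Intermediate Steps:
d(B) = 84 + B
1/(-2431 + (24005/(-47057) - 6234/d(-203))) = 1/(-2431 + (24005/(-47057) - 6234/(84 - 203))) = 1/(-2431 + (24005*(-1/47057) - 6234/(-119))) = 1/(-2431 + (-24005/47057 - 6234*(-1/119))) = 1/(-2431 + (-24005/47057 + 6234/119)) = 1/(-2431 + 290496743/5599783) = 1/(-13322575730/5599783) = -5599783/13322575730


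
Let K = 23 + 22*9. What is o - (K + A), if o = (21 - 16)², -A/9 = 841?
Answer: 7373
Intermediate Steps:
A = -7569 (A = -9*841 = -7569)
K = 221 (K = 23 + 198 = 221)
o = 25 (o = 5² = 25)
o - (K + A) = 25 - (221 - 7569) = 25 - 1*(-7348) = 25 + 7348 = 7373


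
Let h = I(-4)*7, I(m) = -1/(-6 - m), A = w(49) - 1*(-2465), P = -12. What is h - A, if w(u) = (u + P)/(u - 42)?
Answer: -34535/14 ≈ -2466.8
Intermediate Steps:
w(u) = (-12 + u)/(-42 + u) (w(u) = (u - 12)/(u - 42) = (-12 + u)/(-42 + u))
A = 17292/7 (A = (-12 + 49)/(-42 + 49) - 1*(-2465) = 37/7 + 2465 = 17292/7 ≈ 2470.3)
h = 7/2 (h = 7/(6 - 4) = 7/2 ≈ 3.5000)
h - A = 7/2 - 1*17292/7 = 7/2 - 17292/7 = -34535/14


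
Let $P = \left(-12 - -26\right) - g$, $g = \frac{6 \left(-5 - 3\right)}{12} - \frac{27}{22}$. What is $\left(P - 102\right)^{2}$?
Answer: $\frac{3316041}{484} \approx 6851.3$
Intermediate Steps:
$g = - \frac{115}{22}$ ($g = 6 \left(-8\right) \frac{1}{12} - \frac{27}{22} = \left(-48\right) \frac{1}{12} - \frac{27}{22} = -4 - \frac{27}{22} = - \frac{115}{22} \approx -5.2273$)
$P = \frac{423}{22}$ ($P = \left(-12 - -26\right) - - \frac{115}{22} = \left(-12 + 26\right) + \frac{115}{22} = 14 + \frac{115}{22} = \frac{423}{22} \approx 19.227$)
$\left(P - 102\right)^{2} = \left(\frac{423}{22} - 102\right)^{2} = \left(- \frac{1821}{22}\right)^{2} = \frac{3316041}{484}$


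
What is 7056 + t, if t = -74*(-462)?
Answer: 41244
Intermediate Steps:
t = 34188
7056 + t = 7056 + 34188 = 41244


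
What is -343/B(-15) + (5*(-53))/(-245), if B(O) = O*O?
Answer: -4882/11025 ≈ -0.44281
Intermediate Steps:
B(O) = O²
-343/B(-15) + (5*(-53))/(-245) = -343/((-15)²) + (5*(-53))/(-245) = -343/225 - 265*(-1/245) = -343*1/225 + 53/49 = -343/225 + 53/49 = -4882/11025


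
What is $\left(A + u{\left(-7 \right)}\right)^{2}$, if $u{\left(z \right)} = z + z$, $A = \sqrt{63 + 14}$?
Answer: $\left(14 - \sqrt{77}\right)^{2} \approx 27.301$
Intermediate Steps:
$A = \sqrt{77} \approx 8.775$
$u{\left(z \right)} = 2 z$
$\left(A + u{\left(-7 \right)}\right)^{2} = \left(\sqrt{77} + 2 \left(-7\right)\right)^{2} = \left(\sqrt{77} - 14\right)^{2} = \left(-14 + \sqrt{77}\right)^{2}$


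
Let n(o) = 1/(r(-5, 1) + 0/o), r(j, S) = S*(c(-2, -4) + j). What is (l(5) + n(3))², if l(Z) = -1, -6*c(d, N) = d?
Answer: 289/196 ≈ 1.4745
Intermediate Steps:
c(d, N) = -d/6
r(j, S) = S*(⅓ + j) (r(j, S) = S*(-⅙*(-2) + j) = S*(⅓ + j))
n(o) = -3/14 (n(o) = 1/(1*(⅓ - 5) + 0/o) = 1/(1*(-14/3) + 0) = 1/(-14/3 + 0) = 1/(-14/3) = -3/14)
(l(5) + n(3))² = (-1 - 3/14)² = (-17/14)² = 289/196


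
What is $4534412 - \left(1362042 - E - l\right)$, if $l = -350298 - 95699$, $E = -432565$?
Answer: $2293808$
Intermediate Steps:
$l = -445997$
$4534412 - \left(1362042 - E - l\right) = 4534412 - 2240604 = 2293808$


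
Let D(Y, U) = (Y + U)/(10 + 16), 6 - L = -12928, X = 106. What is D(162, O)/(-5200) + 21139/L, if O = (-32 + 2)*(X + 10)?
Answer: 725226953/437169200 ≈ 1.6589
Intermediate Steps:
O = -3480 (O = (-32 + 2)*(106 + 10) = -30*116 = -3480)
L = 12934 (L = 6 - 1*(-12928) = 6 + 12928 = 12934)
D(Y, U) = U/26 + Y/26 (D(Y, U) = (U + Y)/26 = (U + Y)*(1/26) = U/26 + Y/26)
D(162, O)/(-5200) + 21139/L = ((1/26)*(-3480) + (1/26)*162)/(-5200) + 21139/12934 = (-1740/13 + 81/13)*(-1/5200) + 21139*(1/12934) = -1659/13*(-1/5200) + 21139/12934 = 1659/67600 + 21139/12934 = 725226953/437169200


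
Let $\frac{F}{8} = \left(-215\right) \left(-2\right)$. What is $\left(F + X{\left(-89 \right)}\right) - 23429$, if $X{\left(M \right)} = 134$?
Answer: $-19855$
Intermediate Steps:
$F = 3440$ ($F = 8 \left(\left(-215\right) \left(-2\right)\right) = 8 \cdot 430 = 3440$)
$\left(F + X{\left(-89 \right)}\right) - 23429 = \left(3440 + 134\right) - 23429 = 3574 - 23429 = -19855$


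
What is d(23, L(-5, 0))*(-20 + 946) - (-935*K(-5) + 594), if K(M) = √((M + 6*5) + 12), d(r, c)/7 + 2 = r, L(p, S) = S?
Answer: 135528 + 935*√37 ≈ 1.4122e+5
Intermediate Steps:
d(r, c) = -14 + 7*r
K(M) = √(42 + M) (K(M) = √((M + 30) + 12) = √((30 + M) + 12) = √(42 + M))
d(23, L(-5, 0))*(-20 + 946) - (-935*K(-5) + 594) = (-14 + 7*23)*(-20 + 946) - (-935*√(42 - 5) + 594) = (-14 + 161)*926 - (-935*√37 + 594) = 147*926 - (594 - 935*√37) = 136122 + (-594 + 935*√37) = 135528 + 935*√37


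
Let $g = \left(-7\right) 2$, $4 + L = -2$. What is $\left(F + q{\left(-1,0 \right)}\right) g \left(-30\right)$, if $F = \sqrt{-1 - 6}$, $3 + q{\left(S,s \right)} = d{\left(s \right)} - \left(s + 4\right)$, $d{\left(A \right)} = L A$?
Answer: $-2940 + 420 i \sqrt{7} \approx -2940.0 + 1111.2 i$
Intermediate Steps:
$L = -6$ ($L = -4 - 2 = -6$)
$d{\left(A \right)} = - 6 A$
$q{\left(S,s \right)} = -7 - 7 s$ ($q{\left(S,s \right)} = -3 - \left(4 + 7 s\right) = -7 - 7 s$)
$F = i \sqrt{7}$ ($F = \sqrt{-7} = i \sqrt{7} \approx 2.6458 i$)
$g = -14$
$\left(F + q{\left(-1,0 \right)}\right) g \left(-30\right) = \left(i \sqrt{7} - 7\right) \left(-14\right) \left(-30\right) = \left(-7 + i \sqrt{7}\right) \left(-14\right) \left(-30\right) = \left(98 - 14 i \sqrt{7}\right) \left(-30\right) = -2940 + 420 i \sqrt{7}$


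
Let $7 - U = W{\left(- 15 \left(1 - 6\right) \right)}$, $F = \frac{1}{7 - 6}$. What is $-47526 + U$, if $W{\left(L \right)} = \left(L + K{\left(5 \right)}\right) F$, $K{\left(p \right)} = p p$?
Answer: $-47619$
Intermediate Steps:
$F = 1$ ($F = 1^{-1} = 1$)
$K{\left(p \right)} = p^{2}$
$W{\left(L \right)} = 25 + L$ ($W{\left(L \right)} = \left(L + 5^{2}\right) 1 = \left(L + 25\right) 1 = \left(25 + L\right) 1 = 25 + L$)
$U = -93$ ($U = 7 - \left(25 - 15 \left(1 - 6\right)\right) = 7 - \left(25 - -75\right) = 7 - \left(25 + 75\right) = 7 - 100 = -93$)
$-47526 + U = -47526 - 93 = -47619$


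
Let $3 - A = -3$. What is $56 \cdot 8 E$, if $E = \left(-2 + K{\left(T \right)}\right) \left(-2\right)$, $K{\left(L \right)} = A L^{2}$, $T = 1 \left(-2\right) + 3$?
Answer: $-3584$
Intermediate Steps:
$A = 6$ ($A = 3 - -3 = 3 + 3 = 6$)
$T = 1$ ($T = -2 + 3 = 1$)
$K{\left(L \right)} = 6 L^{2}$
$E = -8$ ($E = \left(-2 + 6 \cdot 1^{2}\right) \left(-2\right) = \left(-2 + 6 \cdot 1\right) \left(-2\right) = \left(-2 + 6\right) \left(-2\right) = 4 \left(-2\right) = -8$)
$56 \cdot 8 E = 56 \cdot 8 \left(-8\right) = 448 \left(-8\right) = -3584$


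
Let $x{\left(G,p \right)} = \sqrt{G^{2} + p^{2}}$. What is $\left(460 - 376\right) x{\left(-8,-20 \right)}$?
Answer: $336 \sqrt{29} \approx 1809.4$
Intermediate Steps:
$\left(460 - 376\right) x{\left(-8,-20 \right)} = \left(460 - 376\right) \sqrt{\left(-8\right)^{2} + \left(-20\right)^{2}} = 84 \sqrt{64 + 400} = 84 \sqrt{464} = 84 \cdot 4 \sqrt{29} = 336 \sqrt{29}$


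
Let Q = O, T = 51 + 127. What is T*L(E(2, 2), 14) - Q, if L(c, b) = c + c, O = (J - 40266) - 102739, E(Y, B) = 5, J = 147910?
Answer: -3125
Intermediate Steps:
O = 4905 (O = (147910 - 40266) - 102739 = 107644 - 102739 = 4905)
T = 178
L(c, b) = 2*c
Q = 4905
T*L(E(2, 2), 14) - Q = 178*(2*5) - 1*4905 = 178*10 - 4905 = 1780 - 4905 = -3125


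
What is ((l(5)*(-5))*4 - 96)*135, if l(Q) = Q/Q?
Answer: -15660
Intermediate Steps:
l(Q) = 1
((l(5)*(-5))*4 - 96)*135 = ((1*(-5))*4 - 96)*135 = (-5*4 - 96)*135 = (-20 - 96)*135 = -116*135 = -15660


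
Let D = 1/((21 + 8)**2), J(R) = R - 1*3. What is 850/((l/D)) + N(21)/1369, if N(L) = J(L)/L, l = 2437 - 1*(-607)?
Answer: 11752787/12266259166 ≈ 0.00095814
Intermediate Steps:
l = 3044 (l = 2437 + 607 = 3044)
J(R) = -3 + R (J(R) = R - 3 = -3 + R)
N(L) = (-3 + L)/L
D = 1/841 (D = 1/(29**2) = 1/841 ≈ 0.0011891)
850/((l/D)) + N(21)/1369 = 850/((3044/(1/841))) + ((-3 + 21)/21)/1369 = 850/((3044*841)) + ((1/21)*18)*(1/1369) = 850/2560004 + (6/7)*(1/1369) = 850*(1/2560004) + 6/9583 = 425/1280002 + 6/9583 = 11752787/12266259166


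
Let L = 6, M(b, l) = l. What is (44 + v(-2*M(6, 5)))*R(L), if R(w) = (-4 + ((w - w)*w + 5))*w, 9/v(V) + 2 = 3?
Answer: 318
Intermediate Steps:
v(V) = 9 (v(V) = 9/(-2 + 3) = 9/1 = 9*1 = 9)
R(w) = w (R(w) = (-4 + (0*w + 5))*w = (-4 + (0 + 5))*w = (-4 + 5)*w = 1*w = w)
(44 + v(-2*M(6, 5)))*R(L) = (44 + 9)*6 = 53*6 = 318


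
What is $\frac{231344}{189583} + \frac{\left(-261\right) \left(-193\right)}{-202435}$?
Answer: $\frac{37282258181}{38378234605} \approx 0.97144$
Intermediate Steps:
$\frac{231344}{189583} + \frac{\left(-261\right) \left(-193\right)}{-202435} = 231344 \cdot \frac{1}{189583} + 50373 \left(- \frac{1}{202435}\right) = \frac{231344}{189583} - \frac{50373}{202435} = \frac{37282258181}{38378234605}$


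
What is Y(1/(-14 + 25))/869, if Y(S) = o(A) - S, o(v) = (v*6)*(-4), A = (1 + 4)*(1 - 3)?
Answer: 2639/9559 ≈ 0.27607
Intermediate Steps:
A = -10 (A = 5*(-2) = -10)
o(v) = -24*v (o(v) = (6*v)*(-4) = -24*v)
Y(S) = 240 - S (Y(S) = -24*(-10) - S = 240 - S)
Y(1/(-14 + 25))/869 = (240 - 1/(-14 + 25))/869 = (240 - 1/11)*(1/869) = (2639/11)*(1/869) = 2639/9559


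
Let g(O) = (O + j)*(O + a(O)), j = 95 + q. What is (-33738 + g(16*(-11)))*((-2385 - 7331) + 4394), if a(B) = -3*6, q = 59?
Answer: 156839340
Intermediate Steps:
a(B) = -18
j = 154 (j = 95 + 59 = 154)
g(O) = (-18 + O)*(154 + O) (g(O) = (O + 154)*(O - 18) = (154 + O)*(-18 + O) = (-18 + O)*(154 + O))
(-33738 + g(16*(-11)))*((-2385 - 7331) + 4394) = (-33738 + (-2772 + (16*(-11))² + 136*(16*(-11))))*((-2385 - 7331) + 4394) = (-33738 + (-2772 + (-176)² + 136*(-176)))*(-9716 + 4394) = (-33738 + (-2772 + 30976 - 23936))*(-5322) = (-33738 + 4268)*(-5322) = -29470*(-5322) = 156839340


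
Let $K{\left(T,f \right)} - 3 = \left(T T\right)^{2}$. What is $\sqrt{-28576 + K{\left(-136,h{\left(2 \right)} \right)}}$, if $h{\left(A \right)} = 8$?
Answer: $\sqrt{342073443} \approx 18495.0$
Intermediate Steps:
$K{\left(T,f \right)} = 3 + T^{4}$ ($K{\left(T,f \right)} = 3 + \left(T T\right)^{2} = 3 + \left(T^{2}\right)^{2} = 3 + T^{4}$)
$\sqrt{-28576 + K{\left(-136,h{\left(2 \right)} \right)}} = \sqrt{-28576 + \left(3 + \left(-136\right)^{4}\right)} = \sqrt{-28576 + \left(3 + 342102016\right)} = \sqrt{-28576 + 342102019} = \sqrt{342073443}$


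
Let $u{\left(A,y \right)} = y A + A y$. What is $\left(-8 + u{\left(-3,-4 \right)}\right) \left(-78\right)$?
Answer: $-1248$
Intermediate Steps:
$u{\left(A,y \right)} = 2 A y$ ($u{\left(A,y \right)} = A y + A y = 2 A y$)
$\left(-8 + u{\left(-3,-4 \right)}\right) \left(-78\right) = \left(-8 + 2 \left(-3\right) \left(-4\right)\right) \left(-78\right) = \left(-8 + 24\right) \left(-78\right) = 16 \left(-78\right) = -1248$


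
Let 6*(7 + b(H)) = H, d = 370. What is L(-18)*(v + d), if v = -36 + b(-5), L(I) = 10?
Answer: 9785/3 ≈ 3261.7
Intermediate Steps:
b(H) = -7 + H/6
v = -263/6 (v = -36 + (-7 + (⅙)*(-5)) = -36 + (-7 - ⅚) = -36 - 47/6 = -263/6 ≈ -43.833)
L(-18)*(v + d) = 10*(-263/6 + 370) = 10*(1957/6) = 9785/3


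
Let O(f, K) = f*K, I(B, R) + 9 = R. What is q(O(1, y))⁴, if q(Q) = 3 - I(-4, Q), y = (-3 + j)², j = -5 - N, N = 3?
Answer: 141158161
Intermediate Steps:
I(B, R) = -9 + R
j = -8 (j = -5 - 1*3 = -5 - 3 = -8)
y = 121 (y = (-3 - 8)² = (-11)² = 121)
O(f, K) = K*f
q(Q) = 12 - Q (q(Q) = 3 - (-9 + Q) = 3 + (9 - Q) = 12 - Q)
q(O(1, y))⁴ = (12 - 121)⁴ = (-109)⁴ = 141158161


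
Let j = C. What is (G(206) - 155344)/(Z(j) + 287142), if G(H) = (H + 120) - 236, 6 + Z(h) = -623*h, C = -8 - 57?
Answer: -155254/327631 ≈ -0.47387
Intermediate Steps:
C = -65
j = -65
Z(h) = -6 - 623*h
G(H) = -116 + H (G(H) = (120 + H) - 236 = -116 + H)
(G(206) - 155344)/(Z(j) + 287142) = ((-116 + 206) - 155344)/((-6 - 623*(-65)) + 287142) = (90 - 155344)/((-6 + 40495) + 287142) = -155254/(40489 + 287142) = -155254/327631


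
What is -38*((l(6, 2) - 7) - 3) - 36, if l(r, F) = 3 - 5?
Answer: 420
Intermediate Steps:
l(r, F) = -2
-38*((l(6, 2) - 7) - 3) - 36 = -38*((-2 - 7) - 3) - 36 = -38*(-9 - 3) - 36 = -38*(-12) - 36 = 456 - 36 = 420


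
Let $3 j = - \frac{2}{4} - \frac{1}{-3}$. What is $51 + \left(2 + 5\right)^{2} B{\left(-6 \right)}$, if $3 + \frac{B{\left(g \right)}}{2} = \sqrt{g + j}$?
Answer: $-243 + \frac{49 i \sqrt{218}}{3} \approx -243.0 + 241.16 i$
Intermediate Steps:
$j = - \frac{1}{18}$ ($j = \frac{- \frac{2}{4} - \frac{1}{-3}}{3} = \frac{\left(-2\right) \frac{1}{4} - - \frac{1}{3}}{3} = \frac{- \frac{1}{2} + \frac{1}{3}}{3} = \frac{1}{3} \left(- \frac{1}{6}\right) = - \frac{1}{18} \approx -0.055556$)
$B{\left(g \right)} = -6 + 2 \sqrt{- \frac{1}{18} + g}$ ($B{\left(g \right)} = -6 + 2 \sqrt{g - \frac{1}{18}} = -6 + 2 \sqrt{- \frac{1}{18} + g}$)
$51 + \left(2 + 5\right)^{2} B{\left(-6 \right)} = 51 + \left(2 + 5\right)^{2} \left(-6 + \frac{\sqrt{-2 + 36 \left(-6\right)}}{3}\right) = 51 + 7^{2} \left(-6 + \frac{\sqrt{-2 - 216}}{3}\right) = 51 + 49 \left(-6 + \frac{\sqrt{-218}}{3}\right) = 51 + 49 \left(-6 + \frac{i \sqrt{218}}{3}\right) = 51 - \left(294 - \frac{49 i \sqrt{218}}{3}\right) = -243 + \frac{49 i \sqrt{218}}{3}$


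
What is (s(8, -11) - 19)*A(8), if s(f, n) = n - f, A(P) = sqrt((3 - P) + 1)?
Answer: -76*I ≈ -76.0*I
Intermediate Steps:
A(P) = sqrt(4 - P)
(s(8, -11) - 19)*A(8) = ((-11 - 1*8) - 19)*sqrt(4 - 1*8) = ((-11 - 8) - 19)*sqrt(4 - 8) = (-19 - 19)*sqrt(-4) = -76*I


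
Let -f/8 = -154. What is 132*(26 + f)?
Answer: 166056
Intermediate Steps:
f = 1232 (f = -8*(-154) = 1232)
132*(26 + f) = 132*(26 + 1232) = 132*1258 = 166056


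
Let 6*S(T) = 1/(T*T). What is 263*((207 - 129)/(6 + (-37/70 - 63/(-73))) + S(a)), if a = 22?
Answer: 304424785207/93999576 ≈ 3238.6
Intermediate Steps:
S(T) = 1/(6*T**2) (S(T) = (1/(T*T))/6 = 1/(6*T**2))
263*((207 - 129)/(6 + (-37/70 - 63/(-73))) + S(a)) = 263*((207 - 129)/(6 + (-37/70 - 63/(-73))) + (1/6)/22**2) = 263*(78/(6 + (-37*1/70 - 63*(-1/73))) + (1/6)*(1/484)) = 263*(78/(6 + (-37/70 + 63/73)) + 1/2904) = 263*(78/(6 + 1709/5110) + 1/2904) = 263*(78/(32369/5110) + 1/2904) = 263*(78*(5110/32369) + 1/2904) = 263*(398580/32369 + 1/2904) = 263*(1157508689/93999576) = 304424785207/93999576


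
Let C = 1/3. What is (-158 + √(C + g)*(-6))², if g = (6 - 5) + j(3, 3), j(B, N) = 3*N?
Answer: 25336 + 632*√93 ≈ 31431.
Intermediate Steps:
C = ⅓ ≈ 0.33333
g = 10 (g = (6 - 5) + 3*3 = 1 + 9 = 10)
(-158 + √(C + g)*(-6))² = (-158 + √(⅓ + 10)*(-6))² = (-158 + √(31/3)*(-6))² = (-158 + (√93/3)*(-6))² = (-158 - 2*√93)²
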